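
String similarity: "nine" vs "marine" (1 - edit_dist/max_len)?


Word 1: "nine" (length 4)
Word 2: "marine" (length 6)
One optimal edit sequence:
  1. insert 'm'  (+1)
  2. insert 'a'  (+1)
  3. substitute 'n' -> 'r'  (+1)
  4. keep 'i'
  5. keep 'n'
  6. keep 'e'
Edit distance = 3
Max length = max(4, 6) = 6
Similarity = 1 - 3/6
= 0.5000


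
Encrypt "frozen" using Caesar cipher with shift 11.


Word: "frozen"
Shift: 11
Each letter → (letter + shift) mod 26:
  'f' (5) + 11 = 16 → 'q'
  'r' (17) + 11 = 2 → 'c'
  'o' (14) + 11 = 25 → 'z'
  'z' (25) + 11 = 10 → 'k'
  'e' (4) + 11 = 15 → 'p'
  'n' (13) + 11 = 24 → 'y'
Result = "qczkpy"


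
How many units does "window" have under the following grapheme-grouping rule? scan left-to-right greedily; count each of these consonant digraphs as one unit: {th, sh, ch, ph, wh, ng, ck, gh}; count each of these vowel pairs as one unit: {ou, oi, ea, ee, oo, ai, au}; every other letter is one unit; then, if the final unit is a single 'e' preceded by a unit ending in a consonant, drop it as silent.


Word: "window" (6 letters)
Left-to-right scan:
  [1] 'w' (letter)
  [2] 'i' (letter)
  [3] 'n' (letter)
  [4] 'd' (letter)
  [5] 'o' (letter)
  [6] 'w' (letter)
Units from scan: 6
Sound units = 6 units


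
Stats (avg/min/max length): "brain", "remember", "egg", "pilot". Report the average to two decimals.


Lengths: "brain"=5, "remember"=8, "egg"=3, "pilot"=5
Sum = 21, Count = 4
Average = 21/4 = 5.25
= avg=5.25, min=3, max=8


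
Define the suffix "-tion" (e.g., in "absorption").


Suffix: -tion
Example: absorption = absorb + -tion, with a spelling change
Meaning = act or process


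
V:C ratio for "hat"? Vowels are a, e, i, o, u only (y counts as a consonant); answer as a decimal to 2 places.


Word: "hat"
Vowels (a,e,i,o,u): 1
Consonants: 2
Ratio = 1/2
= 0.50


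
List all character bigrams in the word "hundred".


Word: "hundred" (length 7)
Number of bigrams = 7 - 2 + 1 = 6
  Position 0: "hu"
  Position 1: "un"
  Position 2: "nd"
  Position 3: "dr"
  Position 4: "re"
  Position 5: "ed"
Bigrams = "hu", "un", "nd", "dr", "re", "ed"


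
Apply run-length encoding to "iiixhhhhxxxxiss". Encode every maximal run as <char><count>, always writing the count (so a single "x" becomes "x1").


String: "iiixhhhhxxxxiss"
Scanning for consecutive runs:
  'i' x 3
  'x' x 1
  'h' x 4
  'x' x 4
  'i' x 1
  's' x 2
RLE = "i3x1h4x4i1s2"


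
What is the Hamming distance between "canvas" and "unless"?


Comparing character by character (same length = 6):
  Pos 0: 'c' vs 'u' !=
  Pos 1: 'a' vs 'n' !=
  Pos 2: 'n' vs 'l' !=
  Pos 3: 'v' vs 'e' !=
  Pos 4: 'a' vs 's' !=
  Pos 5: 's' vs 's' =
Hamming distance = 5


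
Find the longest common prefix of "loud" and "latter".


Word 1: "loud"
Word 2: "latter"
Comparing from start:
  Pos 0: 'l' == 'l'
  Pos 1: 'o' != 'a' (stop)
LCP = "l" (length 1)


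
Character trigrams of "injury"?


Word: "injury" (length 6)
Number of trigrams = 6 - 3 + 1 = 4
  Position 0: "inj"
  Position 1: "nju"
  Position 2: "jur"
  Position 3: "ury"
Trigrams = "inj", "nju", "jur", "ury"


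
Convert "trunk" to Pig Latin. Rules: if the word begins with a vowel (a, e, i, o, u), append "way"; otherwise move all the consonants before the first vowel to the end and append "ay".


Word: "trunk"
Starts with consonant(s) → move to end, add 'ay'
Consonant cluster: "tr"
Pig Latin = "unktray"


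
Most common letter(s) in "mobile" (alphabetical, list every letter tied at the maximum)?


Word: "mobile"
Letter counts:
  'b': 1
  'e': 1
  'i': 1
  'l': 1
  'm': 1
  'o': 1
Maximum count = 1
Most frequent = 'b', 'e', 'i', 'l', 'm', 'o' (1 time each)


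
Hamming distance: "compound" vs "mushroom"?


Comparing character by character (same length = 8):
  Pos 0: 'c' vs 'm' !=
  Pos 1: 'o' vs 'u' !=
  Pos 2: 'm' vs 's' !=
  Pos 3: 'p' vs 'h' !=
  Pos 4: 'o' vs 'r' !=
  Pos 5: 'u' vs 'o' !=
  Pos 6: 'n' vs 'o' !=
  Pos 7: 'd' vs 'm' !=
Hamming distance = 8


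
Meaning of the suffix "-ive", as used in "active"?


Suffix: -ive
As in: active -> act + -ive
Meaning = tending to


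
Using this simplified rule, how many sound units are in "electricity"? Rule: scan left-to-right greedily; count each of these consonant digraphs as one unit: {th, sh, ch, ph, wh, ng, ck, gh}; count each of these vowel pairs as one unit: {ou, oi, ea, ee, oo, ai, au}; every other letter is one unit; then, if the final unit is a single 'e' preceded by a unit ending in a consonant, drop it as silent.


Word: "electricity" (11 letters)
Left-to-right scan:
  [1] 'e' (letter)
  [2] 'l' (letter)
  [3] 'e' (letter)
  [4] 'c' (letter)
  [5] 't' (letter)
  [6] 'r' (letter)
  [7] 'i' (letter)
  [8] 'c' (letter)
  [9] 'i' (letter)
  [10] 't' (letter)
  [11] 'y' (letter)
Units from scan: 11
Sound units = 11 units


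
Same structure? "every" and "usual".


Pattern of "every": [0, 1, 0, 2, 3]
Pattern of "usual": [0, 1, 0, 2, 3]
Patterns match
Same pattern = Yes


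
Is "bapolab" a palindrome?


Word: "bapolab"
Reversed: "balopab"
Forward == Backward? bapolab != balopab
Palindrome = No


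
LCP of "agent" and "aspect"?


Word 1: "agent"
Word 2: "aspect"
Comparing from start:
  Pos 0: 'a' == 'a'
  Pos 1: 'g' != 's' (stop)
LCP = "a" (length 1)


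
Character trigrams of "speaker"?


Word: "speaker" (length 7)
Number of trigrams = 7 - 3 + 1 = 5
  Position 0: "spe"
  Position 1: "pea"
  Position 2: "eak"
  Position 3: "ake"
  Position 4: "ker"
Trigrams = "spe", "pea", "eak", "ake", "ker"


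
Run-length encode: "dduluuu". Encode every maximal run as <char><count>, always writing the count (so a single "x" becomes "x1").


String: "dduluuu"
Scanning for consecutive runs:
  'd' x 2
  'u' x 1
  'l' x 1
  'u' x 3
RLE = "d2u1l1u3"


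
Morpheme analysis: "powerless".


Word: "powerless"
Morphemes: power | -less
Each morpheme carries meaning
= 2 morphemes


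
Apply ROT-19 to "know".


Word: "know"
Shift: 19
Each letter → (letter + shift) mod 26:
  'k' (10) + 19 = 3 → 'd'
  'n' (13) + 19 = 6 → 'g'
  'o' (14) + 19 = 7 → 'h'
  'w' (22) + 19 = 15 → 'p'
Result = "dghp"


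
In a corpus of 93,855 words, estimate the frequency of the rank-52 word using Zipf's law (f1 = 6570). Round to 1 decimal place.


Zipf's law: f(r) = f(1) / r
f(1) = 6570
f(52) = 6570 / 52
= 126.3 occurrences


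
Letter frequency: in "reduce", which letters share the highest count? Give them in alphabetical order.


Word: "reduce"
Letter counts:
  'c': 1
  'd': 1
  'e': 2
  'r': 1
  'u': 1
Maximum count = 2
Most frequent = 'e' (2 times each)


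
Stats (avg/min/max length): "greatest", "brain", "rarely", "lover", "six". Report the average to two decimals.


Lengths: "greatest"=8, "brain"=5, "rarely"=6, "lover"=5, "six"=3
Sum = 27, Count = 5
Average = 27/5 = 5.40
= avg=5.40, min=3, max=8


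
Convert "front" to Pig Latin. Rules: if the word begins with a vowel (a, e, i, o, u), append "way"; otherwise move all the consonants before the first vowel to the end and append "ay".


Word: "front"
Starts with consonant(s) → move to end, add 'ay'
Consonant cluster: "fr"
Pig Latin = "ontfray"


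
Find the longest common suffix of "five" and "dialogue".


Word 1: "five"
Word 2: "dialogue"
Comparing from end:
  Pos -1: 'e' == 'e'
  Pos -2: 'v' != 'u' (stop)
LCS = "e" (length 1)


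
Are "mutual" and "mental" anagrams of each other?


Word 1: "mutual" → sorted: almtuu
Word 2: "mental" → sorted: aelmnt
Same letters? almtuu != aelmnt
Anagram = No


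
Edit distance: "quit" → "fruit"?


Word 1: "quit" (length 4)
Word 2: "fruit" (length 5)
One optimal edit sequence (insert/delete/substitute each cost 1):
  1. insert 'f'  (+1)
  2. substitute 'q' -> 'r'  (+1)
  3. keep 'u'
  4. keep 'i'
  5. keep 't'
Total edit operations: 2
Edit distance = 2


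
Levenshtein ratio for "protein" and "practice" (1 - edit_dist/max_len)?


Word 1: "protein" (length 7)
Word 2: "practice" (length 8)
One optimal edit sequence:
  1. keep 'p'
  2. keep 'r'
  3. insert 'a'  (+1)
  4. substitute 'o' -> 'c'  (+1)
  5. keep 't'
  6. substitute 'e' -> 'i'  (+1)
  7. substitute 'i' -> 'c'  (+1)
  8. substitute 'n' -> 'e'  (+1)
Edit distance = 5
Max length = max(7, 8) = 8
Similarity = 1 - 5/8
= 0.3750


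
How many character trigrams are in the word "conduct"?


Word: "conduct" (length 7)
Number of 3-grams = length - 3 + 1 = 7 - 3 + 1
= 5


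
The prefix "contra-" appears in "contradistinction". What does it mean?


Prefix: contra-
As in: contradistinction -> contra- + distinction
Meaning = against


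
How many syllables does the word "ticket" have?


Word: "ticket"
Syllable breakdown: tick · et
Counting: 2 parts
= 2 syllables


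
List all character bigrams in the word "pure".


Word: "pure" (length 4)
Number of bigrams = 4 - 2 + 1 = 3
  Position 0: "pu"
  Position 1: "ur"
  Position 2: "re"
Bigrams = "pu", "ur", "re"


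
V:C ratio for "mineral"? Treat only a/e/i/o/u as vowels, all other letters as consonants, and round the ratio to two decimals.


Word: "mineral"
Vowels (a,e,i,o,u): 3
Consonants: 4
Ratio = 3/4
= 0.75


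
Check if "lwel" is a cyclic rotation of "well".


Word: "well", Candidate: "lwel"
Method: check if candidate is substring of word+word
"wellwell" contains "lwel"? Yes
Is rotation = Yes


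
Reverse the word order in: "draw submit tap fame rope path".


Original: "draw submit tap fame rope path"
Words (1..n): draw | submit | tap | fame | rope | path
Reversed (n..1): path | rope | fame | tap | submit | draw
Result = "path rope fame tap submit draw"


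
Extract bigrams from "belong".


Word: "belong" (length 6)
Number of bigrams = 6 - 2 + 1 = 5
  Position 0: "be"
  Position 1: "el"
  Position 2: "lo"
  Position 3: "on"
  Position 4: "ng"
Bigrams = "be", "el", "lo", "on", "ng"


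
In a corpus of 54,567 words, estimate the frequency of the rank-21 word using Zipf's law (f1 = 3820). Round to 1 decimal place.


Zipf's law: f(r) = f(1) / r
f(1) = 3820
f(21) = 3820 / 21
= 181.9 occurrences


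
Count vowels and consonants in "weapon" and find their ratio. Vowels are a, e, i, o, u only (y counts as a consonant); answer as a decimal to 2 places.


Word: "weapon"
Vowels (a,e,i,o,u): 3
Consonants: 3
Ratio = 3/3
= 1.00


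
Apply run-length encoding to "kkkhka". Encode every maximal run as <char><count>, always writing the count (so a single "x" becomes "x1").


String: "kkkhka"
Scanning for consecutive runs:
  'k' x 3
  'h' x 1
  'k' x 1
  'a' x 1
RLE = "k3h1k1a1"


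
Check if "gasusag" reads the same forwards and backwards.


Word: "gasusag"
Reversed: "gasusag"
Forward == Backward? gasusag == gasusag
Palindrome = Yes


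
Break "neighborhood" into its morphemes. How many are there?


Word: "neighborhood"
Morphemes: neighbor | -hood
Each morpheme carries meaning
= 2 morphemes


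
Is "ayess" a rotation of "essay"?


Word: "essay", Candidate: "ayess"
Method: check if candidate is substring of word+word
"essayessay" contains "ayess"? Yes
Is rotation = Yes


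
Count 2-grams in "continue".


Word: "continue" (length 8)
Number of 2-grams = length - 2 + 1 = 8 - 2 + 1
= 7


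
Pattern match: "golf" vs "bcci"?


Pattern of "golf": [0, 1, 2, 3]
Pattern of "bcci": [0, 1, 1, 2]
Patterns do not match
Same pattern = No


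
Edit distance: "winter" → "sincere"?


Word 1: "winter" (length 6)
Word 2: "sincere" (length 7)
One optimal edit sequence (insert/delete/substitute each cost 1):
  1. substitute 'w' -> 's'  (+1)
  2. keep 'i'
  3. keep 'n'
  4. substitute 't' -> 'c'  (+1)
  5. keep 'e'
  6. keep 'r'
  7. insert 'e'  (+1)
Total edit operations: 3
Edit distance = 3


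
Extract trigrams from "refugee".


Word: "refugee" (length 7)
Number of trigrams = 7 - 3 + 1 = 5
  Position 0: "ref"
  Position 1: "efu"
  Position 2: "fug"
  Position 3: "uge"
  Position 4: "gee"
Trigrams = "ref", "efu", "fug", "uge", "gee"


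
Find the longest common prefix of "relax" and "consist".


Word 1: "relax"
Word 2: "consist"
Comparing from start:
  Pos 0: 'r' != 'c' (stop)
LCP = "" (length 0)


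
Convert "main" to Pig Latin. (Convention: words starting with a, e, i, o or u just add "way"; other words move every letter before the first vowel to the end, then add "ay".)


Word: "main"
Starts with consonant(s) → move to end, add 'ay'
Consonant cluster: "m"
Pig Latin = "ainmay"


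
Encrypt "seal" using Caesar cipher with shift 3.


Word: "seal"
Shift: 3
Each letter → (letter + shift) mod 26:
  's' (18) + 3 = 21 → 'v'
  'e' (4) + 3 = 7 → 'h'
  'a' (0) + 3 = 3 → 'd'
  'l' (11) + 3 = 14 → 'o'
Result = "vhdo"


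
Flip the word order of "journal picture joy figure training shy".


Original: "journal picture joy figure training shy"
Words (1..n): journal | picture | joy | figure | training | shy
Reversed (n..1): shy | training | figure | joy | picture | journal
Result = "shy training figure joy picture journal"


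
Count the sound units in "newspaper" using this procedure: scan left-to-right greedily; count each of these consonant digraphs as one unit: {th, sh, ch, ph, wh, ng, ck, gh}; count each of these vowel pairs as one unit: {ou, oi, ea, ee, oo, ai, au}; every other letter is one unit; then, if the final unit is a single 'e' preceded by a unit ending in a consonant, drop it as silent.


Word: "newspaper" (9 letters)
Left-to-right scan:
  [1] 'n' (letter)
  [2] 'e' (letter)
  [3] 'w' (letter)
  [4] 's' (letter)
  [5] 'p' (letter)
  [6] 'a' (letter)
  [7] 'p' (letter)
  [8] 'e' (letter)
  [9] 'r' (letter)
Units from scan: 9
Sound units = 9 units


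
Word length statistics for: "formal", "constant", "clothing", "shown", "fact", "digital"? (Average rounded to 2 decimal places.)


Lengths: "formal"=6, "constant"=8, "clothing"=8, "shown"=5, "fact"=4, "digital"=7
Sum = 38, Count = 6
Average = 38/6 = 6.33
= avg=6.33, min=4, max=8


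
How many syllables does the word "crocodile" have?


Word: "crocodile"
Syllable breakdown: croc-o-dile
Counting: 3 parts
= 3 syllables


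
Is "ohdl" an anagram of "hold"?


Word 1: "hold" → sorted: dhlo
Word 2: "ohdl" → sorted: dhlo
Same letters? dhlo == dhlo
Anagram = Yes


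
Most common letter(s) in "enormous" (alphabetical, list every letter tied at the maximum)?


Word: "enormous"
Letter counts:
  'e': 1
  'm': 1
  'n': 1
  'o': 2
  'r': 1
  's': 1
  'u': 1
Maximum count = 2
Most frequent = 'o' (2 times each)


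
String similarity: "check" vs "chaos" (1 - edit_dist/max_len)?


Word 1: "check" (length 5)
Word 2: "chaos" (length 5)
One optimal edit sequence:
  1. keep 'c'
  2. keep 'h'
  3. substitute 'e' -> 'a'  (+1)
  4. substitute 'c' -> 'o'  (+1)
  5. substitute 'k' -> 's'  (+1)
Edit distance = 3
Max length = max(5, 5) = 5
Similarity = 1 - 3/5
= 0.4000


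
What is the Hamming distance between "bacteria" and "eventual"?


Comparing character by character (same length = 8):
  Pos 0: 'b' vs 'e' !=
  Pos 1: 'a' vs 'v' !=
  Pos 2: 'c' vs 'e' !=
  Pos 3: 't' vs 'n' !=
  Pos 4: 'e' vs 't' !=
  Pos 5: 'r' vs 'u' !=
  Pos 6: 'i' vs 'a' !=
  Pos 7: 'a' vs 'l' !=
Hamming distance = 8


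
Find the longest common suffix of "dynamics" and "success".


Word 1: "dynamics"
Word 2: "success"
Comparing from end:
  Pos -1: 's' == 's'
  Pos -2: 'c' != 's' (stop)
LCS = "s" (length 1)


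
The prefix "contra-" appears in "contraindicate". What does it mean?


Prefix: contra-
As in: contraindicate -> contra- + indicate
Meaning = against


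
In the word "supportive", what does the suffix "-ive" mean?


Suffix: -ive
Example: supportive = support + -ive
Meaning = tending to


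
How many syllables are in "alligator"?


Word: "alligator"
Syllable breakdown: al | li | ga | tor
Counting: 4 parts
= 4 syllables


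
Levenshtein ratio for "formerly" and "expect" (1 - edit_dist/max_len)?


Word 1: "formerly" (length 8)
Word 2: "expect" (length 6)
One optimal edit sequence:
  1. delete 'f'  (+1)
  2. substitute 'o' -> 'e'  (+1)
  3. substitute 'r' -> 'x'  (+1)
  4. substitute 'm' -> 'p'  (+1)
  5. keep 'e'
  6. delete 'r'  (+1)
  7. substitute 'l' -> 'c'  (+1)
  8. substitute 'y' -> 't'  (+1)
Edit distance = 7
Max length = max(8, 6) = 8
Similarity = 1 - 7/8
= 0.1250


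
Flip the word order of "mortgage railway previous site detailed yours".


Original: "mortgage railway previous site detailed yours"
Words (1..n): mortgage | railway | previous | site | detailed | yours
Reversed (n..1): yours | detailed | site | previous | railway | mortgage
Result = "yours detailed site previous railway mortgage"


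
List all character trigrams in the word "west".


Word: "west" (length 4)
Number of trigrams = 4 - 3 + 1 = 2
  Position 0: "wes"
  Position 1: "est"
Trigrams = "wes", "est"


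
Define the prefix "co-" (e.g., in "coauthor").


Prefix: co-
As in: coauthor -> co- + author
Meaning = together


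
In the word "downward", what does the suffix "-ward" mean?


Suffix: -ward
Example: downward (down + -ward)
Meaning = in the direction of


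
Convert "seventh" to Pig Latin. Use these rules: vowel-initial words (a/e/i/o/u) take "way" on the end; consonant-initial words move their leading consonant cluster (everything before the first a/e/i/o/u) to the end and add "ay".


Word: "seventh"
Starts with consonant(s) → move to end, add 'ay'
Consonant cluster: "s"
Pig Latin = "eventhsay"


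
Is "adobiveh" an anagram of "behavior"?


Word 1: "behavior" → sorted: abehiorv
Word 2: "adobiveh" → sorted: abdehiov
Same letters? abehiorv != abdehiov
Anagram = No


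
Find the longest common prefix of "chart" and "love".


Word 1: "chart"
Word 2: "love"
Comparing from start:
  Pos 0: 'c' != 'l' (stop)
LCP = "" (length 0)


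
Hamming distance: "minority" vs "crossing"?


Comparing character by character (same length = 8):
  Pos 0: 'm' vs 'c' !=
  Pos 1: 'i' vs 'r' !=
  Pos 2: 'n' vs 'o' !=
  Pos 3: 'o' vs 's' !=
  Pos 4: 'r' vs 's' !=
  Pos 5: 'i' vs 'i' =
  Pos 6: 't' vs 'n' !=
  Pos 7: 'y' vs 'g' !=
Hamming distance = 7


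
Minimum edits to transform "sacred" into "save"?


Word 1: "sacred" (length 6)
Word 2: "save" (length 4)
One optimal edit sequence (insert/delete/substitute each cost 1):
  1. keep 's'
  2. keep 'a'
  3. delete 'c'  (+1)
  4. substitute 'r' -> 'v'  (+1)
  5. keep 'e'
  6. delete 'd'  (+1)
Total edit operations: 3
Edit distance = 3


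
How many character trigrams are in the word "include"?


Word: "include" (length 7)
Number of 3-grams = length - 3 + 1 = 7 - 3 + 1
= 5


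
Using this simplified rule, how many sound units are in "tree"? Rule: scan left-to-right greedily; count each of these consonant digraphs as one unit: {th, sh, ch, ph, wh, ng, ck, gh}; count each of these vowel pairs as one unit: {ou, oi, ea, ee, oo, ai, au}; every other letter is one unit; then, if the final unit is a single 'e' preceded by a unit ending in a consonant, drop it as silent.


Word: "tree" (4 letters)
Left-to-right scan:
  (1) 't' (letter)
  (2) 'r' (letter)
  (3) 'ee' (vowel-pair)
Units from scan: 3
Sound units = 3 units


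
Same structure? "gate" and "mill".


Pattern of "gate": [0, 1, 2, 3]
Pattern of "mill": [0, 1, 2, 2]
Patterns do not match
Same pattern = No


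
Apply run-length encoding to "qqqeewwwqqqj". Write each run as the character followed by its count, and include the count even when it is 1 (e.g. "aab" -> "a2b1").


String: "qqqeewwwqqqj"
Scanning for consecutive runs:
  'q' x 3
  'e' x 2
  'w' x 3
  'q' x 3
  'j' x 1
RLE = "q3e2w3q3j1"


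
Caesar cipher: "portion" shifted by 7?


Word: "portion"
Shift: 7
Each letter → (letter + shift) mod 26:
  'p' (15) + 7 = 22 → 'w'
  'o' (14) + 7 = 21 → 'v'
  'r' (17) + 7 = 24 → 'y'
  't' (19) + 7 = 0 → 'a'
  'i' (8) + 7 = 15 → 'p'
  'o' (14) + 7 = 21 → 'v'
  'n' (13) + 7 = 20 → 'u'
Result = "wvyapvu"


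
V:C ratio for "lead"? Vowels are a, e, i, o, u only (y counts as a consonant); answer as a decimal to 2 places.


Word: "lead"
Vowels (a,e,i,o,u): 2
Consonants: 2
Ratio = 2/2
= 1.00


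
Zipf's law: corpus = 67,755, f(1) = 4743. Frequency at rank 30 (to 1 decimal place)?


Zipf's law: f(r) = f(1) / r
f(1) = 4743
f(30) = 4743 / 30
= 158.1 occurrences


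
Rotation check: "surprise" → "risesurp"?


Word: "surprise", Candidate: "risesurp"
Method: check if candidate is substring of word+word
"surprisesurprise" contains "risesurp"? Yes
Is rotation = Yes


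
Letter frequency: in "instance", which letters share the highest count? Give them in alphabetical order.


Word: "instance"
Letter counts:
  'a': 1
  'c': 1
  'e': 1
  'i': 1
  'n': 2
  's': 1
  't': 1
Maximum count = 2
Most frequent = 'n' (2 times each)


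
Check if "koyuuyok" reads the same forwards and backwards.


Word: "koyuuyok"
Reversed: "koyuuyok"
Forward == Backward? koyuuyok == koyuuyok
Palindrome = Yes


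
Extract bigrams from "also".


Word: "also" (length 4)
Number of bigrams = 4 - 2 + 1 = 3
  Position 0: "al"
  Position 1: "ls"
  Position 2: "so"
Bigrams = "al", "ls", "so"


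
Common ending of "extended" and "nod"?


Word 1: "extended"
Word 2: "nod"
Comparing from end:
  Pos -1: 'd' == 'd'
  Pos -2: 'e' != 'o' (stop)
LCS = "d" (length 1)


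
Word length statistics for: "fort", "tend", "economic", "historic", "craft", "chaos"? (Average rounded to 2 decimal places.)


Lengths: "fort"=4, "tend"=4, "economic"=8, "historic"=8, "craft"=5, "chaos"=5
Sum = 34, Count = 6
Average = 34/6 = 5.67
= avg=5.67, min=4, max=8


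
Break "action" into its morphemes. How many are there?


Word: "action"
Morphemes: act | -ion
Each morpheme carries meaning
= 2 morphemes


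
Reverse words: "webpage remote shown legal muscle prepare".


Original: "webpage remote shown legal muscle prepare"
Words (1..n): webpage | remote | shown | legal | muscle | prepare
Reversed (n..1): prepare | muscle | legal | shown | remote | webpage
Result = "prepare muscle legal shown remote webpage"


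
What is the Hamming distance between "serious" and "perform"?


Comparing character by character (same length = 7):
  Pos 0: 's' vs 'p' !=
  Pos 1: 'e' vs 'e' =
  Pos 2: 'r' vs 'r' =
  Pos 3: 'i' vs 'f' !=
  Pos 4: 'o' vs 'o' =
  Pos 5: 'u' vs 'r' !=
  Pos 6: 's' vs 'm' !=
Hamming distance = 4


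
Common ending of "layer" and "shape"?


Word 1: "layer"
Word 2: "shape"
Comparing from end:
  Pos -1: 'r' != 'e' (stop)
LCS = "" (length 0)


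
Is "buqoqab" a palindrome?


Word: "buqoqab"
Reversed: "baqoqub"
Forward == Backward? buqoqab != baqoqub
Palindrome = No


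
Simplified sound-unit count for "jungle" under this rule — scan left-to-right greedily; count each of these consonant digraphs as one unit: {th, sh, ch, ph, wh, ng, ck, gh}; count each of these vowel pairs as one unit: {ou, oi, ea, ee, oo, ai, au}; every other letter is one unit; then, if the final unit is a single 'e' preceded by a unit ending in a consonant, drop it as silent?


Word: "jungle" (6 letters)
Left-to-right scan:
  [1] 'j' (letter)
  [2] 'u' (letter)
  [3] 'ng' (digraph)
  [4] 'l' (letter)
  [5] 'e' (letter)
Units from scan: 5
Final unit is 'e' after a consonant -> drop as silent (-1)
Sound units = 4 units


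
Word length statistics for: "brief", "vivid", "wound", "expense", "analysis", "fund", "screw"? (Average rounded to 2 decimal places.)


Lengths: "brief"=5, "vivid"=5, "wound"=5, "expense"=7, "analysis"=8, "fund"=4, "screw"=5
Sum = 39, Count = 7
Average = 39/7 = 5.57
= avg=5.57, min=4, max=8


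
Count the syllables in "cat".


Word: "cat"
Syllable breakdown: cat
Counting: 1 part
= 1 syllable


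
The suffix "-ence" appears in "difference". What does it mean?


Suffix: -ence
As in: difference -> differ + -ence
Meaning = state of


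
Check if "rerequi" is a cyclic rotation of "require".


Word: "require", Candidate: "rerequi"
Method: check if candidate is substring of word+word
"requirerequire" contains "rerequi"? Yes
Is rotation = Yes


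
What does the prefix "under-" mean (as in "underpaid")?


Prefix: under-
Example: underpaid (under- + paid)
Meaning = insufficient


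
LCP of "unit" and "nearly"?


Word 1: "unit"
Word 2: "nearly"
Comparing from start:
  Pos 0: 'u' != 'n' (stop)
LCP = "" (length 0)


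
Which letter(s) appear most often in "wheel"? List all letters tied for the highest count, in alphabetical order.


Word: "wheel"
Letter counts:
  'e': 2
  'h': 1
  'l': 1
  'w': 1
Maximum count = 2
Most frequent = 'e' (2 times each)


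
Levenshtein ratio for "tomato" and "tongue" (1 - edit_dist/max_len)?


Word 1: "tomato" (length 6)
Word 2: "tongue" (length 6)
One optimal edit sequence:
  1. keep 't'
  2. keep 'o'
  3. substitute 'm' -> 'n'  (+1)
  4. substitute 'a' -> 'g'  (+1)
  5. substitute 't' -> 'u'  (+1)
  6. substitute 'o' -> 'e'  (+1)
Edit distance = 4
Max length = max(6, 6) = 6
Similarity = 1 - 4/6
= 0.3333


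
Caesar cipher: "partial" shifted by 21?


Word: "partial"
Shift: 21
Each letter → (letter + shift) mod 26:
  'p' (15) + 21 = 10 → 'k'
  'a' (0) + 21 = 21 → 'v'
  'r' (17) + 21 = 12 → 'm'
  't' (19) + 21 = 14 → 'o'
  'i' (8) + 21 = 3 → 'd'
  'a' (0) + 21 = 21 → 'v'
  'l' (11) + 21 = 6 → 'g'
Result = "kvmodvg"


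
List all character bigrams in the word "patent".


Word: "patent" (length 6)
Number of bigrams = 6 - 2 + 1 = 5
  Position 0: "pa"
  Position 1: "at"
  Position 2: "te"
  Position 3: "en"
  Position 4: "nt"
Bigrams = "pa", "at", "te", "en", "nt"


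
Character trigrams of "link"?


Word: "link" (length 4)
Number of trigrams = 4 - 3 + 1 = 2
  Position 0: "lin"
  Position 1: "ink"
Trigrams = "lin", "ink"


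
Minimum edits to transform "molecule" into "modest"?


Word 1: "molecule" (length 8)
Word 2: "modest" (length 6)
One optimal edit sequence (insert/delete/substitute each cost 1):
  1. keep 'm'
  2. keep 'o'
  3. substitute 'l' -> 'd'  (+1)
  4. keep 'e'
  5. delete 'c'  (+1)
  6. delete 'u'  (+1)
  7. substitute 'l' -> 's'  (+1)
  8. substitute 'e' -> 't'  (+1)
Total edit operations: 5
Edit distance = 5


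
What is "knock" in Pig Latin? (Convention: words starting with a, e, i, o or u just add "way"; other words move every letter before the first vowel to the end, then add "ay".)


Word: "knock"
Starts with consonant(s) → move to end, add 'ay'
Consonant cluster: "kn"
Pig Latin = "ockknay"


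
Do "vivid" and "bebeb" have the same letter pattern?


Pattern of "vivid": [0, 1, 0, 1, 2]
Pattern of "bebeb": [0, 1, 0, 1, 0]
Patterns do not match
Same pattern = No


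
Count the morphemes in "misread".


Word: "misread"
Morphemes: mis- + read
Each morpheme carries meaning
= 2 morphemes


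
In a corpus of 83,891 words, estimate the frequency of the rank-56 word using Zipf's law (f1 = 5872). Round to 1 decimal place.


Zipf's law: f(r) = f(1) / r
f(1) = 5872
f(56) = 5872 / 56
= 104.9 occurrences


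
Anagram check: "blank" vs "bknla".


Word 1: "blank" → sorted: abkln
Word 2: "bknla" → sorted: abkln
Same letters? abkln == abkln
Anagram = Yes


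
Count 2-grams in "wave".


Word: "wave" (length 4)
Number of 2-grams = length - 2 + 1 = 4 - 2 + 1
= 3


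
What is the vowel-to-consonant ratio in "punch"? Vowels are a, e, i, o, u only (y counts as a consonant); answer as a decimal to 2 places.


Word: "punch"
Vowels (a,e,i,o,u): 1
Consonants: 4
Ratio = 1/4
= 0.25


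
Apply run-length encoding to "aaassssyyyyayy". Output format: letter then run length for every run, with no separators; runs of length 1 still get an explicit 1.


String: "aaassssyyyyayy"
Scanning for consecutive runs:
  'a' x 3
  's' x 4
  'y' x 4
  'a' x 1
  'y' x 2
RLE = "a3s4y4a1y2"


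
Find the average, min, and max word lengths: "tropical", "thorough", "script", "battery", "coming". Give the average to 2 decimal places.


Lengths: "tropical"=8, "thorough"=8, "script"=6, "battery"=7, "coming"=6
Sum = 35, Count = 5
Average = 35/5 = 7.00
= avg=7.00, min=6, max=8


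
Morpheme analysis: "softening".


Word: "softening"
Morphemes: soft / -en / -ing
Each morpheme carries meaning
= 3 morphemes


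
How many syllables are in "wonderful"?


Word: "wonderful"
Syllable breakdown: won | der | ful
Counting: 3 parts
= 3 syllables


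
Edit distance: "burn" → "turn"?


Word 1: "burn" (length 4)
Word 2: "turn" (length 4)
One optimal edit sequence (insert/delete/substitute each cost 1):
  1. substitute 'b' -> 't'  (+1)
  2. keep 'u'
  3. keep 'r'
  4. keep 'n'
Total edit operations: 1
Edit distance = 1


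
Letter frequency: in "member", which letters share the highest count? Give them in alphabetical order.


Word: "member"
Letter counts:
  'b': 1
  'e': 2
  'm': 2
  'r': 1
Maximum count = 2
Most frequent = 'e', 'm' (2 times each)


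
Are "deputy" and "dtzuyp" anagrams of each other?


Word 1: "deputy" → sorted: deptuy
Word 2: "dtzuyp" → sorted: dptuyz
Same letters? deptuy != dptuyz
Anagram = No


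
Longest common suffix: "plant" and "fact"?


Word 1: "plant"
Word 2: "fact"
Comparing from end:
  Pos -1: 't' == 't'
  Pos -2: 'n' != 'c' (stop)
LCS = "t" (length 1)


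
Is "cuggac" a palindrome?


Word: "cuggac"
Reversed: "cagguc"
Forward == Backward? cuggac != cagguc
Palindrome = No


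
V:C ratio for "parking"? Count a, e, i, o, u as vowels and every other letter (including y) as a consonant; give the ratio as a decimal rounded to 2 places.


Word: "parking"
Vowels (a,e,i,o,u): 2
Consonants: 5
Ratio = 2/5
= 0.40


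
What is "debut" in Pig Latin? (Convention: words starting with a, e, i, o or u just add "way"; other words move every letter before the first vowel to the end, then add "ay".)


Word: "debut"
Starts with consonant(s) → move to end, add 'ay'
Consonant cluster: "d"
Pig Latin = "ebutday"


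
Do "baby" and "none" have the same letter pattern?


Pattern of "baby": [0, 1, 0, 2]
Pattern of "none": [0, 1, 0, 2]
Patterns match
Same pattern = Yes


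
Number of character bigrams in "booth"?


Word: "booth" (length 5)
Number of 2-grams = length - 2 + 1 = 5 - 2 + 1
= 4


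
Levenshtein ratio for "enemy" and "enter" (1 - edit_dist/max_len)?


Word 1: "enemy" (length 5)
Word 2: "enter" (length 5)
One optimal edit sequence:
  1. keep 'e'
  2. keep 'n'
  3. substitute 'e' -> 't'  (+1)
  4. substitute 'm' -> 'e'  (+1)
  5. substitute 'y' -> 'r'  (+1)
Edit distance = 3
Max length = max(5, 5) = 5
Similarity = 1 - 3/5
= 0.4000


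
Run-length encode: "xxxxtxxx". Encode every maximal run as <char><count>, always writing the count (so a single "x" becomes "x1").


String: "xxxxtxxx"
Scanning for consecutive runs:
  'x' x 4
  't' x 1
  'x' x 3
RLE = "x4t1x3"


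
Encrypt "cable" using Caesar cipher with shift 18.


Word: "cable"
Shift: 18
Each letter → (letter + shift) mod 26:
  'c' (2) + 18 = 20 → 'u'
  'a' (0) + 18 = 18 → 's'
  'b' (1) + 18 = 19 → 't'
  'l' (11) + 18 = 3 → 'd'
  'e' (4) + 18 = 22 → 'w'
Result = "ustdw"


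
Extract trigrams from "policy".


Word: "policy" (length 6)
Number of trigrams = 6 - 3 + 1 = 4
  Position 0: "pol"
  Position 1: "oli"
  Position 2: "lic"
  Position 3: "icy"
Trigrams = "pol", "oli", "lic", "icy"


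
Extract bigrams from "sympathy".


Word: "sympathy" (length 8)
Number of bigrams = 8 - 2 + 1 = 7
  Position 0: "sy"
  Position 1: "ym"
  Position 2: "mp"
  Position 3: "pa"
  Position 4: "at"
  Position 5: "th"
  Position 6: "hy"
Bigrams = "sy", "ym", "mp", "pa", "at", "th", "hy"


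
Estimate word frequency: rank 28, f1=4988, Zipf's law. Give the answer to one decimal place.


Zipf's law: f(r) = f(1) / r
f(1) = 4988
f(28) = 4988 / 28
= 178.1 occurrences


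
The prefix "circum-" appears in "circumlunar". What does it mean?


Prefix: circum-
Example: circumlunar = circum- + lunar
Meaning = around


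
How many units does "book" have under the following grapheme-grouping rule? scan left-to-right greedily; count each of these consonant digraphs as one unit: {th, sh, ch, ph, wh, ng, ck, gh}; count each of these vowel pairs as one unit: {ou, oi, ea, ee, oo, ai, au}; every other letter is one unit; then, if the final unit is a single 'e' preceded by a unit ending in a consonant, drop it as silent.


Word: "book" (4 letters)
Left-to-right scan:
  1. 'b' (letter)
  2. 'oo' (vowel-pair)
  3. 'k' (letter)
Units from scan: 3
Sound units = 3 units


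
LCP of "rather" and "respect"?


Word 1: "rather"
Word 2: "respect"
Comparing from start:
  Pos 0: 'r' == 'r'
  Pos 1: 'a' != 'e' (stop)
LCP = "r" (length 1)


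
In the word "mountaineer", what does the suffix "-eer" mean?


Suffix: -eer
Example: mountaineer = mountain + -eer
Meaning = one who is concerned with


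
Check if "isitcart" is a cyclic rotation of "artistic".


Word: "artistic", Candidate: "isitcart"
Method: check if candidate is substring of word+word
"artisticartistic" contains "isitcart"? No
Is rotation = No


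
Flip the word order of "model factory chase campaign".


Original: "model factory chase campaign"
Words (1..n): model | factory | chase | campaign
Reversed (n..1): campaign | chase | factory | model
Result = "campaign chase factory model"


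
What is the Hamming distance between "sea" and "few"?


Comparing character by character (same length = 3):
  Pos 0: 's' vs 'f' !=
  Pos 1: 'e' vs 'e' =
  Pos 2: 'a' vs 'w' !=
Hamming distance = 2


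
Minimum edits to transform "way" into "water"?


Word 1: "way" (length 3)
Word 2: "water" (length 5)
One optimal edit sequence (insert/delete/substitute each cost 1):
  1. keep 'w'
  2. keep 'a'
  3. insert 't'  (+1)
  4. insert 'e'  (+1)
  5. substitute 'y' -> 'r'  (+1)
Total edit operations: 3
Edit distance = 3


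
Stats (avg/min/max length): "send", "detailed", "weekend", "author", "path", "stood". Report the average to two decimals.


Lengths: "send"=4, "detailed"=8, "weekend"=7, "author"=6, "path"=4, "stood"=5
Sum = 34, Count = 6
Average = 34/6 = 5.67
= avg=5.67, min=4, max=8


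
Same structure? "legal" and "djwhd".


Pattern of "legal": [0, 1, 2, 3, 0]
Pattern of "djwhd": [0, 1, 2, 3, 0]
Patterns match
Same pattern = Yes


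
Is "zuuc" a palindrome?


Word: "zuuc"
Reversed: "cuuz"
Forward == Backward? zuuc != cuuz
Palindrome = No


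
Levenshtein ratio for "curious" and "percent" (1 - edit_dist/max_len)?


Word 1: "curious" (length 7)
Word 2: "percent" (length 7)
One optimal edit sequence:
  1. substitute 'c' -> 'p'  (+1)
  2. substitute 'u' -> 'e'  (+1)
  3. keep 'r'
  4. substitute 'i' -> 'c'  (+1)
  5. substitute 'o' -> 'e'  (+1)
  6. substitute 'u' -> 'n'  (+1)
  7. substitute 's' -> 't'  (+1)
Edit distance = 6
Max length = max(7, 7) = 7
Similarity = 1 - 6/7
= 0.1429


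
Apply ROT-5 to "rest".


Word: "rest"
Shift: 5
Each letter → (letter + shift) mod 26:
  'r' (17) + 5 = 22 → 'w'
  'e' (4) + 5 = 9 → 'j'
  's' (18) + 5 = 23 → 'x'
  't' (19) + 5 = 24 → 'y'
Result = "wjxy"


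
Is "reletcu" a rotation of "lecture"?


Word: "lecture", Candidate: "reletcu"
Method: check if candidate is substring of word+word
"lecturelecture" contains "reletcu"? No
Is rotation = No


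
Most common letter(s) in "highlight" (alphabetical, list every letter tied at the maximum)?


Word: "highlight"
Letter counts:
  'g': 2
  'h': 3
  'i': 2
  'l': 1
  't': 1
Maximum count = 3
Most frequent = 'h' (3 times each)


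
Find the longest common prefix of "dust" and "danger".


Word 1: "dust"
Word 2: "danger"
Comparing from start:
  Pos 0: 'd' == 'd'
  Pos 1: 'u' != 'a' (stop)
LCP = "d" (length 1)


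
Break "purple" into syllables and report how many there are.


Word: "purple"
Syllable breakdown: pur | ple
Counting: 2 parts
= 2 syllables


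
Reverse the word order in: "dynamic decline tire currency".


Original: "dynamic decline tire currency"
Words (1..n): dynamic | decline | tire | currency
Reversed (n..1): currency | tire | decline | dynamic
Result = "currency tire decline dynamic"


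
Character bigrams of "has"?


Word: "has" (length 3)
Number of bigrams = 3 - 2 + 1 = 2
  Position 0: "ha"
  Position 1: "as"
Bigrams = "ha", "as"


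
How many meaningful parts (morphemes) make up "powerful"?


Word: "powerful"
Morphemes: power + -ful
Each morpheme carries meaning
= 2 morphemes


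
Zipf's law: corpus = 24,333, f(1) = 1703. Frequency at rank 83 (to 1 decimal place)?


Zipf's law: f(r) = f(1) / r
f(1) = 1703
f(83) = 1703 / 83
= 20.5 occurrences


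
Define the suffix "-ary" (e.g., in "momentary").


Suffix: -ary
As in: momentary -> moment + -ary
Meaning = relating to


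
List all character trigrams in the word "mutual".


Word: "mutual" (length 6)
Number of trigrams = 6 - 3 + 1 = 4
  Position 0: "mut"
  Position 1: "utu"
  Position 2: "tua"
  Position 3: "ual"
Trigrams = "mut", "utu", "tua", "ual"


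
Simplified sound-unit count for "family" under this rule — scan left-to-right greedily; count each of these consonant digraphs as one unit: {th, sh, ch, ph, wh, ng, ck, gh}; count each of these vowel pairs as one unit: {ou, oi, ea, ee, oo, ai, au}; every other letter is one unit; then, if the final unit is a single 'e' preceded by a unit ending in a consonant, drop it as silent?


Word: "family" (6 letters)
Left-to-right scan:
  [1] 'f' (letter)
  [2] 'a' (letter)
  [3] 'm' (letter)
  [4] 'i' (letter)
  [5] 'l' (letter)
  [6] 'y' (letter)
Units from scan: 6
Sound units = 6 units


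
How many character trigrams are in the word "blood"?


Word: "blood" (length 5)
Number of 3-grams = length - 3 + 1 = 5 - 3 + 1
= 3


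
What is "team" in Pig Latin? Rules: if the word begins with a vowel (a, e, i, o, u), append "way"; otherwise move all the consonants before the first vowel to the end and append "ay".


Word: "team"
Starts with consonant(s) → move to end, add 'ay'
Consonant cluster: "t"
Pig Latin = "eamtay"


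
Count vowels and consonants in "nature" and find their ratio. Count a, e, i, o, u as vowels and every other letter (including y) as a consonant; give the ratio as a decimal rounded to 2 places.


Word: "nature"
Vowels (a,e,i,o,u): 3
Consonants: 3
Ratio = 3/3
= 1.00


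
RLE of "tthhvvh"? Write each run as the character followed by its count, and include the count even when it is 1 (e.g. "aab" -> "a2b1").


String: "tthhvvh"
Scanning for consecutive runs:
  't' x 2
  'h' x 2
  'v' x 2
  'h' x 1
RLE = "t2h2v2h1"


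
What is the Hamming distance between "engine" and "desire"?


Comparing character by character (same length = 6):
  Pos 0: 'e' vs 'd' !=
  Pos 1: 'n' vs 'e' !=
  Pos 2: 'g' vs 's' !=
  Pos 3: 'i' vs 'i' =
  Pos 4: 'n' vs 'r' !=
  Pos 5: 'e' vs 'e' =
Hamming distance = 4


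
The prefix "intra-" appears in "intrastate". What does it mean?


Prefix: intra-
Example: intrastate (intra- + state)
Meaning = within


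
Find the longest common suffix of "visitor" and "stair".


Word 1: "visitor"
Word 2: "stair"
Comparing from end:
  Pos -1: 'r' == 'r'
  Pos -2: 'o' != 'i' (stop)
LCS = "r" (length 1)


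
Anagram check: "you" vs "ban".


Word 1: "you" → sorted: ouy
Word 2: "ban" → sorted: abn
Same letters? ouy != abn
Anagram = No


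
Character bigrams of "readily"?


Word: "readily" (length 7)
Number of bigrams = 7 - 2 + 1 = 6
  Position 0: "re"
  Position 1: "ea"
  Position 2: "ad"
  Position 3: "di"
  Position 4: "il"
  Position 5: "ly"
Bigrams = "re", "ea", "ad", "di", "il", "ly"


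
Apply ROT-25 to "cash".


Word: "cash"
Shift: 25
Each letter → (letter + shift) mod 26:
  'c' (2) + 25 = 1 → 'b'
  'a' (0) + 25 = 25 → 'z'
  's' (18) + 25 = 17 → 'r'
  'h' (7) + 25 = 6 → 'g'
Result = "bzrg"
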